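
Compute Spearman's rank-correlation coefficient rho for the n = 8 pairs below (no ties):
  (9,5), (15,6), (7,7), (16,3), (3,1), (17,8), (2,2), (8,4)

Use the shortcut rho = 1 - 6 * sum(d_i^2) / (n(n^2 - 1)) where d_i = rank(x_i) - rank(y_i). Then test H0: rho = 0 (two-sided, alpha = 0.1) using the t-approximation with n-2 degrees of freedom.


Step 1: Rank x and y separately (midranks; no ties here).
rank(x): 9->5, 15->6, 7->3, 16->7, 3->2, 17->8, 2->1, 8->4
rank(y): 5->5, 6->6, 7->7, 3->3, 1->1, 8->8, 2->2, 4->4
Step 2: d_i = R_x(i) - R_y(i); compute d_i^2.
  (5-5)^2=0, (6-6)^2=0, (3-7)^2=16, (7-3)^2=16, (2-1)^2=1, (8-8)^2=0, (1-2)^2=1, (4-4)^2=0
sum(d^2) = 34.
Step 3: rho = 1 - 6*34 / (8*(8^2 - 1)) = 1 - 204/504 = 0.595238.
Step 4: Under H0, t = rho * sqrt((n-2)/(1-rho^2)) = 1.8145 ~ t(6).
Step 5: Two-sided p-value from the t-distribution with 6 df = 0.119530.
Step 6: alpha = 0.1. fail to reject H0.

rho = 0.5952, p = 0.119530, fail to reject H0 at alpha = 0.1.


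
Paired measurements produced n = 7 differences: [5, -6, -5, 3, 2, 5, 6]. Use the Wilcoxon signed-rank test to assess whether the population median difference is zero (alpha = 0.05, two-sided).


Step 1: Drop any zero differences (none here) and take |d_i|.
|d| = [5, 6, 5, 3, 2, 5, 6]
Step 2: Midrank |d_i| (ties get averaged ranks).
ranks: |5|->4, |6|->6.5, |5|->4, |3|->2, |2|->1, |5|->4, |6|->6.5
Step 3: Attach original signs; sum ranks with positive sign and with negative sign.
W+ = 4 + 2 + 1 + 4 + 6.5 = 17.5
W- = 6.5 + 4 = 10.5
(Check: W+ + W- = 28 should equal n(n+1)/2 = 28.)
Step 4: Test statistic W = min(W+, W-) = 10.5.
Step 5: Ties in |d|, so use the tie-corrected normal approximation.
        E[W] = n(n+1)/4 = 7*8/4 = 14.
        Tie groups: |d|=5 (t=3), |d|=6 (t=2); sum(t^3 - t) = 30.
        Var[W] = n(n+1)(2n+1)/24 - sum(t^3-t)/48 = 840/24 - 30/48 = 34.375.
        z = (W - E[W]) / sqrt(Var[W]) = (10.5 - 14) / 5.8630 = -0.5970.
        Two-sided p = 2*Phi(z) = 0.550533.
Step 6: alpha = 0.05. fail to reject H0.

W+ = 17.5, W- = 10.5, W = min = 10.5, p = 0.550533, fail to reject H0.


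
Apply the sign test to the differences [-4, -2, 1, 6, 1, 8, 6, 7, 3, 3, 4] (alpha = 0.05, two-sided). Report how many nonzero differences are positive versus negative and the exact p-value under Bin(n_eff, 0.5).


Step 1: Discard zero differences. Original n = 11; n_eff = number of nonzero differences = 11.
Nonzero differences (with sign): -4, -2, +1, +6, +1, +8, +6, +7, +3, +3, +4
Step 2: Count signs: positive = 9, negative = 2.
Step 3: Under H0: P(positive) = 0.5, so the number of positives S ~ Bin(11, 0.5).
Step 4: Two-sided exact p-value = sum of Bin(11,0.5) probabilities at or below the observed probability = 0.065430.
Step 5: alpha = 0.05. fail to reject H0.

n_eff = 11, pos = 9, neg = 2, p = 0.065430, fail to reject H0.


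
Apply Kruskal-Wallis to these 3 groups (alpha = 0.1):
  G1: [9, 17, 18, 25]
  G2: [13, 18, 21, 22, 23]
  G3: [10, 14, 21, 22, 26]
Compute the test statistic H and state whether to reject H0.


Step 1: Combine all N = 14 observations and assign midranks.
sorted (value, group, rank): (9,G1,1), (10,G3,2), (13,G2,3), (14,G3,4), (17,G1,5), (18,G1,6.5), (18,G2,6.5), (21,G2,8.5), (21,G3,8.5), (22,G2,10.5), (22,G3,10.5), (23,G2,12), (25,G1,13), (26,G3,14)
Step 2: Sum ranks within each group.
R_1 = 25.5 (n_1 = 4)
R_2 = 40.5 (n_2 = 5)
R_3 = 39 (n_3 = 5)
Step 3: H = 12/(N(N+1)) * sum(R_i^2/n_i) - 3(N+1)
     = 12/(14*15) * (25.5^2/4 + 40.5^2/5 + 39^2/5) - 3*15
     = 0.057143 * 794.812 - 45
     = 0.417857.
Step 4: Ties present; correction factor C = 1 - 18/(14^3 - 14) = 0.993407. Corrected H = 0.417857 / 0.993407 = 0.420631.
Step 5: Under H0, H ~ chi^2(2); p-value = 0.810329.
Step 6: alpha = 0.1. fail to reject H0.

H = 0.4206, df = 2, p = 0.810329, fail to reject H0.


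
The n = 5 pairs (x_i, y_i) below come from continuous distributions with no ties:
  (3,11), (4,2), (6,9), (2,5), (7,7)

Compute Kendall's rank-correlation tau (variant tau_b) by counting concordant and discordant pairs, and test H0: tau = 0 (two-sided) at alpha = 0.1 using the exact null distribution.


Step 1: Enumerate the 10 unordered pairs (i,j) with i<j and classify each by sign(x_j-x_i) * sign(y_j-y_i).
  (1,2):dx=+1,dy=-9->D; (1,3):dx=+3,dy=-2->D; (1,4):dx=-1,dy=-6->C; (1,5):dx=+4,dy=-4->D
  (2,3):dx=+2,dy=+7->C; (2,4):dx=-2,dy=+3->D; (2,5):dx=+3,dy=+5->C; (3,4):dx=-4,dy=-4->C
  (3,5):dx=+1,dy=-2->D; (4,5):dx=+5,dy=+2->C
Step 2: C = 5, D = 5, total pairs = 10.
Step 3: tau = (C - D)/(n(n-1)/2) = (5 - 5)/10 = 0.000000.
Step 4: Exact two-sided p-value (enumerate n! = 120 permutations of y under H0): p = 1.000000.
Step 5: alpha = 0.1. fail to reject H0.

tau_b = 0.0000 (C=5, D=5), p = 1.000000, fail to reject H0.


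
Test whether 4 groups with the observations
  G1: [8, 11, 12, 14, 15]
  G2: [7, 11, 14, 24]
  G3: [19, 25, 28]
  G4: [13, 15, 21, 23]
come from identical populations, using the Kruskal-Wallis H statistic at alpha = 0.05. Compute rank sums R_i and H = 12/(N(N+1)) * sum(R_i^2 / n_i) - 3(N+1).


Step 1: Combine all N = 16 observations and assign midranks.
sorted (value, group, rank): (7,G2,1), (8,G1,2), (11,G1,3.5), (11,G2,3.5), (12,G1,5), (13,G4,6), (14,G1,7.5), (14,G2,7.5), (15,G1,9.5), (15,G4,9.5), (19,G3,11), (21,G4,12), (23,G4,13), (24,G2,14), (25,G3,15), (28,G3,16)
Step 2: Sum ranks within each group.
R_1 = 27.5 (n_1 = 5)
R_2 = 26 (n_2 = 4)
R_3 = 42 (n_3 = 3)
R_4 = 40.5 (n_4 = 4)
Step 3: H = 12/(N(N+1)) * sum(R_i^2/n_i) - 3(N+1)
     = 12/(16*17) * (27.5^2/5 + 26^2/4 + 42^2/3 + 40.5^2/4) - 3*17
     = 0.044118 * 1318.31 - 51
     = 7.160846.
Step 4: Ties present; correction factor C = 1 - 18/(16^3 - 16) = 0.995588. Corrected H = 7.160846 / 0.995588 = 7.192578.
Step 5: Under H0, H ~ chi^2(3); p-value = 0.066007.
Step 6: alpha = 0.05. fail to reject H0.

H = 7.1926, df = 3, p = 0.066007, fail to reject H0.


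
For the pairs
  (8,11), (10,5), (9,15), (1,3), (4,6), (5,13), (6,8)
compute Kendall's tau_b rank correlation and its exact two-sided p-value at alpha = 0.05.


Step 1: Enumerate the 21 unordered pairs (i,j) with i<j and classify each by sign(x_j-x_i) * sign(y_j-y_i).
  (1,2):dx=+2,dy=-6->D; (1,3):dx=+1,dy=+4->C; (1,4):dx=-7,dy=-8->C; (1,5):dx=-4,dy=-5->C
  (1,6):dx=-3,dy=+2->D; (1,7):dx=-2,dy=-3->C; (2,3):dx=-1,dy=+10->D; (2,4):dx=-9,dy=-2->C
  (2,5):dx=-6,dy=+1->D; (2,6):dx=-5,dy=+8->D; (2,7):dx=-4,dy=+3->D; (3,4):dx=-8,dy=-12->C
  (3,5):dx=-5,dy=-9->C; (3,6):dx=-4,dy=-2->C; (3,7):dx=-3,dy=-7->C; (4,5):dx=+3,dy=+3->C
  (4,6):dx=+4,dy=+10->C; (4,7):dx=+5,dy=+5->C; (5,6):dx=+1,dy=+7->C; (5,7):dx=+2,dy=+2->C
  (6,7):dx=+1,dy=-5->D
Step 2: C = 14, D = 7, total pairs = 21.
Step 3: tau = (C - D)/(n(n-1)/2) = (14 - 7)/21 = 0.333333.
Step 4: Exact two-sided p-value (enumerate n! = 5040 permutations of y under H0): p = 0.381349.
Step 5: alpha = 0.05. fail to reject H0.

tau_b = 0.3333 (C=14, D=7), p = 0.381349, fail to reject H0.


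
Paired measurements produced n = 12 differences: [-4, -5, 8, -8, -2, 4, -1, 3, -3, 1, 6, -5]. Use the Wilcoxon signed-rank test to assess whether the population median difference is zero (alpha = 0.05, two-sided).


Step 1: Drop any zero differences (none here) and take |d_i|.
|d| = [4, 5, 8, 8, 2, 4, 1, 3, 3, 1, 6, 5]
Step 2: Midrank |d_i| (ties get averaged ranks).
ranks: |4|->6.5, |5|->8.5, |8|->11.5, |8|->11.5, |2|->3, |4|->6.5, |1|->1.5, |3|->4.5, |3|->4.5, |1|->1.5, |6|->10, |5|->8.5
Step 3: Attach original signs; sum ranks with positive sign and with negative sign.
W+ = 11.5 + 6.5 + 4.5 + 1.5 + 10 = 34
W- = 6.5 + 8.5 + 11.5 + 3 + 1.5 + 4.5 + 8.5 = 44
(Check: W+ + W- = 78 should equal n(n+1)/2 = 78.)
Step 4: Test statistic W = min(W+, W-) = 34.
Step 5: Ties in |d|, so use the tie-corrected normal approximation.
        E[W] = n(n+1)/4 = 12*13/4 = 39.
        Tie groups: |d|=1 (t=2), |d|=3 (t=2), |d|=4 (t=2), |d|=5 (t=2), |d|=8 (t=2); sum(t^3 - t) = 30.
        Var[W] = n(n+1)(2n+1)/24 - sum(t^3-t)/48 = 3900/24 - 30/48 = 161.875.
        z = (W - E[W]) / sqrt(Var[W]) = (34 - 39) / 12.7230 = -0.3930.
        Two-sided p = 2*Phi(z) = 0.694328.
Step 6: alpha = 0.05. fail to reject H0.

W+ = 34, W- = 44, W = min = 34, p = 0.694328, fail to reject H0.


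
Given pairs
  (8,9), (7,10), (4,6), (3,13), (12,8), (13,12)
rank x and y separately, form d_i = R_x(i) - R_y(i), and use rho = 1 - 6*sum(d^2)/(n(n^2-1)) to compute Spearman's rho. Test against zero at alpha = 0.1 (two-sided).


Step 1: Rank x and y separately (midranks; no ties here).
rank(x): 8->4, 7->3, 4->2, 3->1, 12->5, 13->6
rank(y): 9->3, 10->4, 6->1, 13->6, 8->2, 12->5
Step 2: d_i = R_x(i) - R_y(i); compute d_i^2.
  (4-3)^2=1, (3-4)^2=1, (2-1)^2=1, (1-6)^2=25, (5-2)^2=9, (6-5)^2=1
sum(d^2) = 38.
Step 3: rho = 1 - 6*38 / (6*(6^2 - 1)) = 1 - 228/210 = -0.085714.
Step 4: Under H0, t = rho * sqrt((n-2)/(1-rho^2)) = -0.1721 ~ t(4).
Step 5: Two-sided p-value from the t-distribution with 4 df = 0.871743.
Step 6: alpha = 0.1. fail to reject H0.

rho = -0.0857, p = 0.871743, fail to reject H0 at alpha = 0.1.


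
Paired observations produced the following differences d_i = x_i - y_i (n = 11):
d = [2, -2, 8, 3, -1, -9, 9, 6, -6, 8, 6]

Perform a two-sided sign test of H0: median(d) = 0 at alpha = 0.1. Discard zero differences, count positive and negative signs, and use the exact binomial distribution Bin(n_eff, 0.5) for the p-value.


Step 1: Discard zero differences. Original n = 11; n_eff = number of nonzero differences = 11.
Nonzero differences (with sign): +2, -2, +8, +3, -1, -9, +9, +6, -6, +8, +6
Step 2: Count signs: positive = 7, negative = 4.
Step 3: Under H0: P(positive) = 0.5, so the number of positives S ~ Bin(11, 0.5).
Step 4: Two-sided exact p-value = sum of Bin(11,0.5) probabilities at or below the observed probability = 0.548828.
Step 5: alpha = 0.1. fail to reject H0.

n_eff = 11, pos = 7, neg = 4, p = 0.548828, fail to reject H0.


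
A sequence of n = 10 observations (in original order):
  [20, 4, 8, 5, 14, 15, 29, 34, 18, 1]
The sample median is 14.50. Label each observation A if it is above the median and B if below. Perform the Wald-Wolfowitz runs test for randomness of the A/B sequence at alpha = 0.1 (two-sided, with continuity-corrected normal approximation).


Step 1: Compute median = 14.50; label A = above, B = below.
Labels in order: ABBBBAAAAB  (n_A = 5, n_B = 5)
Step 2: Count runs R = 4.
Step 3: Under H0 (random ordering), E[R] = 2*n_A*n_B/(n_A+n_B) + 1 = 2*5*5/10 + 1 = 6.0000.
        Var[R] = 2*n_A*n_B*(2*n_A*n_B - n_A - n_B) / ((n_A+n_B)^2 * (n_A+n_B-1)) = 2000/900 = 2.2222.
        SD[R] = 1.4907.
Step 4: Continuity-corrected z = (R + 0.5 - E[R]) / SD[R] = (4 + 0.5 - 6.0000) / 1.4907 = -1.0062.
Step 5: Two-sided p-value via normal approximation = 2*(1 - Phi(|z|)) = 0.314305.
Step 6: alpha = 0.1. fail to reject H0.

R = 4, z = -1.0062, p = 0.314305, fail to reject H0.


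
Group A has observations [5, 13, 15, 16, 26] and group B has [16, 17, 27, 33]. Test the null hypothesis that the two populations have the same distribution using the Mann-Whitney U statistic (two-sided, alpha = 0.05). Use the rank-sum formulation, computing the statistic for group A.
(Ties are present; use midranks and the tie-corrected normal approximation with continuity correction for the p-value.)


Step 1: Combine and sort all 9 observations; assign midranks.
sorted (value, group): (5,X), (13,X), (15,X), (16,X), (16,Y), (17,Y), (26,X), (27,Y), (33,Y)
ranks: 5->1, 13->2, 15->3, 16->4.5, 16->4.5, 17->6, 26->7, 27->8, 33->9
Step 2: Rank sum for X: R1 = 1 + 2 + 3 + 4.5 + 7 = 17.5.
Step 3: U_X = R1 - n1(n1+1)/2 = 17.5 - 5*6/2 = 17.5 - 15 = 2.5.
       U_Y = n1*n2 - U_X = 20 - 2.5 = 17.5.
Step 4: Ties are present, so use the tie-corrected normal approximation (with continuity correction) for the p-value.
Step 5: p-value = 0.085100; compare to alpha = 0.05. fail to reject H0.

U_X = 2.5, p = 0.085100, fail to reject H0 at alpha = 0.05.


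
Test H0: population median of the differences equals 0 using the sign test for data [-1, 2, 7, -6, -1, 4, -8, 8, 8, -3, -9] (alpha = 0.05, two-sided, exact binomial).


Step 1: Discard zero differences. Original n = 11; n_eff = number of nonzero differences = 11.
Nonzero differences (with sign): -1, +2, +7, -6, -1, +4, -8, +8, +8, -3, -9
Step 2: Count signs: positive = 5, negative = 6.
Step 3: Under H0: P(positive) = 0.5, so the number of positives S ~ Bin(11, 0.5).
Step 4: Two-sided exact p-value = sum of Bin(11,0.5) probabilities at or below the observed probability = 1.000000.
Step 5: alpha = 0.05. fail to reject H0.

n_eff = 11, pos = 5, neg = 6, p = 1.000000, fail to reject H0.


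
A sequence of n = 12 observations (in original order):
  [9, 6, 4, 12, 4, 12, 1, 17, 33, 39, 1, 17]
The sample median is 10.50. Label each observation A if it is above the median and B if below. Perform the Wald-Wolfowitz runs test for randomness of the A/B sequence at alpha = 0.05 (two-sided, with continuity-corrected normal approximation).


Step 1: Compute median = 10.50; label A = above, B = below.
Labels in order: BBBABABAAABA  (n_A = 6, n_B = 6)
Step 2: Count runs R = 8.
Step 3: Under H0 (random ordering), E[R] = 2*n_A*n_B/(n_A+n_B) + 1 = 2*6*6/12 + 1 = 7.0000.
        Var[R] = 2*n_A*n_B*(2*n_A*n_B - n_A - n_B) / ((n_A+n_B)^2 * (n_A+n_B-1)) = 4320/1584 = 2.7273.
        SD[R] = 1.6514.
Step 4: Continuity-corrected z = (R - 0.5 - E[R]) / SD[R] = (8 - 0.5 - 7.0000) / 1.6514 = 0.3028.
Step 5: Two-sided p-value via normal approximation = 2*(1 - Phi(|z|)) = 0.762069.
Step 6: alpha = 0.05. fail to reject H0.

R = 8, z = 0.3028, p = 0.762069, fail to reject H0.


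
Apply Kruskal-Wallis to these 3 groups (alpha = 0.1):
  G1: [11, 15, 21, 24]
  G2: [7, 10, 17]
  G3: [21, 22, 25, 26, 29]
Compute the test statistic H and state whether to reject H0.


Step 1: Combine all N = 12 observations and assign midranks.
sorted (value, group, rank): (7,G2,1), (10,G2,2), (11,G1,3), (15,G1,4), (17,G2,5), (21,G1,6.5), (21,G3,6.5), (22,G3,8), (24,G1,9), (25,G3,10), (26,G3,11), (29,G3,12)
Step 2: Sum ranks within each group.
R_1 = 22.5 (n_1 = 4)
R_2 = 8 (n_2 = 3)
R_3 = 47.5 (n_3 = 5)
Step 3: H = 12/(N(N+1)) * sum(R_i^2/n_i) - 3(N+1)
     = 12/(12*13) * (22.5^2/4 + 8^2/3 + 47.5^2/5) - 3*13
     = 0.076923 * 599.146 - 39
     = 7.088141.
Step 4: Ties present; correction factor C = 1 - 6/(12^3 - 12) = 0.996503. Corrected H = 7.088141 / 0.996503 = 7.113012.
Step 5: Under H0, H ~ chi^2(2); p-value = 0.028538.
Step 6: alpha = 0.1. reject H0.

H = 7.1130, df = 2, p = 0.028538, reject H0.


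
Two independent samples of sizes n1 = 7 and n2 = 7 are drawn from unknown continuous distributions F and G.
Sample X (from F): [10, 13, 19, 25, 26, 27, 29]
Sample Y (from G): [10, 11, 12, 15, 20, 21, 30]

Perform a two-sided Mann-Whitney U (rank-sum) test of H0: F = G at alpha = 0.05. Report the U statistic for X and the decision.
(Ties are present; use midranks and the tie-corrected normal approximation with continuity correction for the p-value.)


Step 1: Combine and sort all 14 observations; assign midranks.
sorted (value, group): (10,X), (10,Y), (11,Y), (12,Y), (13,X), (15,Y), (19,X), (20,Y), (21,Y), (25,X), (26,X), (27,X), (29,X), (30,Y)
ranks: 10->1.5, 10->1.5, 11->3, 12->4, 13->5, 15->6, 19->7, 20->8, 21->9, 25->10, 26->11, 27->12, 29->13, 30->14
Step 2: Rank sum for X: R1 = 1.5 + 5 + 7 + 10 + 11 + 12 + 13 = 59.5.
Step 3: U_X = R1 - n1(n1+1)/2 = 59.5 - 7*8/2 = 59.5 - 28 = 31.5.
       U_Y = n1*n2 - U_X = 49 - 31.5 = 17.5.
Step 4: Ties are present, so use the tie-corrected normal approximation (with continuity correction) for the p-value.
Step 5: p-value = 0.405717; compare to alpha = 0.05. fail to reject H0.

U_X = 31.5, p = 0.405717, fail to reject H0 at alpha = 0.05.


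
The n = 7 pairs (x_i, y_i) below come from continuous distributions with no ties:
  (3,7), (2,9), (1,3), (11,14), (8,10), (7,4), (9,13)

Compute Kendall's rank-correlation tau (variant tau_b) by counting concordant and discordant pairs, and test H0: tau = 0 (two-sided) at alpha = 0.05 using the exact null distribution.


Step 1: Enumerate the 21 unordered pairs (i,j) with i<j and classify each by sign(x_j-x_i) * sign(y_j-y_i).
  (1,2):dx=-1,dy=+2->D; (1,3):dx=-2,dy=-4->C; (1,4):dx=+8,dy=+7->C; (1,5):dx=+5,dy=+3->C
  (1,6):dx=+4,dy=-3->D; (1,7):dx=+6,dy=+6->C; (2,3):dx=-1,dy=-6->C; (2,4):dx=+9,dy=+5->C
  (2,5):dx=+6,dy=+1->C; (2,6):dx=+5,dy=-5->D; (2,7):dx=+7,dy=+4->C; (3,4):dx=+10,dy=+11->C
  (3,5):dx=+7,dy=+7->C; (3,6):dx=+6,dy=+1->C; (3,7):dx=+8,dy=+10->C; (4,5):dx=-3,dy=-4->C
  (4,6):dx=-4,dy=-10->C; (4,7):dx=-2,dy=-1->C; (5,6):dx=-1,dy=-6->C; (5,7):dx=+1,dy=+3->C
  (6,7):dx=+2,dy=+9->C
Step 2: C = 18, D = 3, total pairs = 21.
Step 3: tau = (C - D)/(n(n-1)/2) = (18 - 3)/21 = 0.714286.
Step 4: Exact two-sided p-value (enumerate n! = 5040 permutations of y under H0): p = 0.030159.
Step 5: alpha = 0.05. reject H0.

tau_b = 0.7143 (C=18, D=3), p = 0.030159, reject H0.


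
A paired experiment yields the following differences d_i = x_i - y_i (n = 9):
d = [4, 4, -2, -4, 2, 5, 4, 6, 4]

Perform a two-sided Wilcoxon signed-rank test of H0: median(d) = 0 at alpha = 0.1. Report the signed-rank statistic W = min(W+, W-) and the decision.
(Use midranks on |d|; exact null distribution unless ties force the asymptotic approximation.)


Step 1: Drop any zero differences (none here) and take |d_i|.
|d| = [4, 4, 2, 4, 2, 5, 4, 6, 4]
Step 2: Midrank |d_i| (ties get averaged ranks).
ranks: |4|->5, |4|->5, |2|->1.5, |4|->5, |2|->1.5, |5|->8, |4|->5, |6|->9, |4|->5
Step 3: Attach original signs; sum ranks with positive sign and with negative sign.
W+ = 5 + 5 + 1.5 + 8 + 5 + 9 + 5 = 38.5
W- = 1.5 + 5 = 6.5
(Check: W+ + W- = 45 should equal n(n+1)/2 = 45.)
Step 4: Test statistic W = min(W+, W-) = 6.5.
Step 5: Ties in |d|, so use the tie-corrected normal approximation.
        E[W] = n(n+1)/4 = 9*10/4 = 22.5.
        Tie groups: |d|=2 (t=2), |d|=4 (t=5); sum(t^3 - t) = 126.
        Var[W] = n(n+1)(2n+1)/24 - sum(t^3-t)/48 = 1710/24 - 126/48 = 68.625.
        z = (W - E[W]) / sqrt(Var[W]) = (6.5 - 22.5) / 8.2840 = -1.9314.
        Two-sided p = 2*Phi(z) = 0.053430.
Step 6: alpha = 0.1. reject H0.

W+ = 38.5, W- = 6.5, W = min = 6.5, p = 0.053430, reject H0.


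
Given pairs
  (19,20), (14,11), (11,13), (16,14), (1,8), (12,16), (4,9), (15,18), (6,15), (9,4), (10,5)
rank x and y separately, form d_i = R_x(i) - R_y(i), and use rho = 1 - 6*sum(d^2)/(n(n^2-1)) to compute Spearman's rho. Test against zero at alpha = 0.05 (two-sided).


Step 1: Rank x and y separately (midranks; no ties here).
rank(x): 19->11, 14->8, 11->6, 16->10, 1->1, 12->7, 4->2, 15->9, 6->3, 9->4, 10->5
rank(y): 20->11, 11->5, 13->6, 14->7, 8->3, 16->9, 9->4, 18->10, 15->8, 4->1, 5->2
Step 2: d_i = R_x(i) - R_y(i); compute d_i^2.
  (11-11)^2=0, (8-5)^2=9, (6-6)^2=0, (10-7)^2=9, (1-3)^2=4, (7-9)^2=4, (2-4)^2=4, (9-10)^2=1, (3-8)^2=25, (4-1)^2=9, (5-2)^2=9
sum(d^2) = 74.
Step 3: rho = 1 - 6*74 / (11*(11^2 - 1)) = 1 - 444/1320 = 0.663636.
Step 4: Under H0, t = rho * sqrt((n-2)/(1-rho^2)) = 2.6614 ~ t(9).
Step 5: Two-sided p-value from the t-distribution with 9 df = 0.025984.
Step 6: alpha = 0.05. reject H0.

rho = 0.6636, p = 0.025984, reject H0 at alpha = 0.05.


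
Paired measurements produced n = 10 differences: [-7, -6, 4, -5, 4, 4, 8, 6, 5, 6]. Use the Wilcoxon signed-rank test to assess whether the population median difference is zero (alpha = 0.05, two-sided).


Step 1: Drop any zero differences (none here) and take |d_i|.
|d| = [7, 6, 4, 5, 4, 4, 8, 6, 5, 6]
Step 2: Midrank |d_i| (ties get averaged ranks).
ranks: |7|->9, |6|->7, |4|->2, |5|->4.5, |4|->2, |4|->2, |8|->10, |6|->7, |5|->4.5, |6|->7
Step 3: Attach original signs; sum ranks with positive sign and with negative sign.
W+ = 2 + 2 + 2 + 10 + 7 + 4.5 + 7 = 34.5
W- = 9 + 7 + 4.5 = 20.5
(Check: W+ + W- = 55 should equal n(n+1)/2 = 55.)
Step 4: Test statistic W = min(W+, W-) = 20.5.
Step 5: Ties in |d|, so use the tie-corrected normal approximation.
        E[W] = n(n+1)/4 = 10*11/4 = 27.5.
        Tie groups: |d|=4 (t=3), |d|=5 (t=2), |d|=6 (t=3); sum(t^3 - t) = 54.
        Var[W] = n(n+1)(2n+1)/24 - sum(t^3-t)/48 = 2310/24 - 54/48 = 95.125.
        z = (W - E[W]) / sqrt(Var[W]) = (20.5 - 27.5) / 9.7532 = -0.7177.
        Two-sided p = 2*Phi(z) = 0.472934.
Step 6: alpha = 0.05. fail to reject H0.

W+ = 34.5, W- = 20.5, W = min = 20.5, p = 0.472934, fail to reject H0.


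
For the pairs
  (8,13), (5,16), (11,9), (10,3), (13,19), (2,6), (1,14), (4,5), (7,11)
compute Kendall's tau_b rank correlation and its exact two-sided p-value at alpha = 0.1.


Step 1: Enumerate the 36 unordered pairs (i,j) with i<j and classify each by sign(x_j-x_i) * sign(y_j-y_i).
  (1,2):dx=-3,dy=+3->D; (1,3):dx=+3,dy=-4->D; (1,4):dx=+2,dy=-10->D; (1,5):dx=+5,dy=+6->C
  (1,6):dx=-6,dy=-7->C; (1,7):dx=-7,dy=+1->D; (1,8):dx=-4,dy=-8->C; (1,9):dx=-1,dy=-2->C
  (2,3):dx=+6,dy=-7->D; (2,4):dx=+5,dy=-13->D; (2,5):dx=+8,dy=+3->C; (2,6):dx=-3,dy=-10->C
  (2,7):dx=-4,dy=-2->C; (2,8):dx=-1,dy=-11->C; (2,9):dx=+2,dy=-5->D; (3,4):dx=-1,dy=-6->C
  (3,5):dx=+2,dy=+10->C; (3,6):dx=-9,dy=-3->C; (3,7):dx=-10,dy=+5->D; (3,8):dx=-7,dy=-4->C
  (3,9):dx=-4,dy=+2->D; (4,5):dx=+3,dy=+16->C; (4,6):dx=-8,dy=+3->D; (4,7):dx=-9,dy=+11->D
  (4,8):dx=-6,dy=+2->D; (4,9):dx=-3,dy=+8->D; (5,6):dx=-11,dy=-13->C; (5,7):dx=-12,dy=-5->C
  (5,8):dx=-9,dy=-14->C; (5,9):dx=-6,dy=-8->C; (6,7):dx=-1,dy=+8->D; (6,8):dx=+2,dy=-1->D
  (6,9):dx=+5,dy=+5->C; (7,8):dx=+3,dy=-9->D; (7,9):dx=+6,dy=-3->D; (8,9):dx=+3,dy=+6->C
Step 2: C = 19, D = 17, total pairs = 36.
Step 3: tau = (C - D)/(n(n-1)/2) = (19 - 17)/36 = 0.055556.
Step 4: Exact two-sided p-value (enumerate n! = 362880 permutations of y under H0): p = 0.919455.
Step 5: alpha = 0.1. fail to reject H0.

tau_b = 0.0556 (C=19, D=17), p = 0.919455, fail to reject H0.


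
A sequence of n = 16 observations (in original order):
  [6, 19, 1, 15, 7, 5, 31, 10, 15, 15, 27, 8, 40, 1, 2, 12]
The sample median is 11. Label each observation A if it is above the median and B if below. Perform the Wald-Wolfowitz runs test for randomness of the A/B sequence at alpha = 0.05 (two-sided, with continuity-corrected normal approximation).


Step 1: Compute median = 11; label A = above, B = below.
Labels in order: BABABBABAAABABBA  (n_A = 8, n_B = 8)
Step 2: Count runs R = 12.
Step 3: Under H0 (random ordering), E[R] = 2*n_A*n_B/(n_A+n_B) + 1 = 2*8*8/16 + 1 = 9.0000.
        Var[R] = 2*n_A*n_B*(2*n_A*n_B - n_A - n_B) / ((n_A+n_B)^2 * (n_A+n_B-1)) = 14336/3840 = 3.7333.
        SD[R] = 1.9322.
Step 4: Continuity-corrected z = (R - 0.5 - E[R]) / SD[R] = (12 - 0.5 - 9.0000) / 1.9322 = 1.2939.
Step 5: Two-sided p-value via normal approximation = 2*(1 - Phi(|z|)) = 0.195709.
Step 6: alpha = 0.05. fail to reject H0.

R = 12, z = 1.2939, p = 0.195709, fail to reject H0.


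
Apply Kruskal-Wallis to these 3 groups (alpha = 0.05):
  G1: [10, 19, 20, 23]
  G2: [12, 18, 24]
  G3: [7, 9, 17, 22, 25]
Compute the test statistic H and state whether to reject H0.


Step 1: Combine all N = 12 observations and assign midranks.
sorted (value, group, rank): (7,G3,1), (9,G3,2), (10,G1,3), (12,G2,4), (17,G3,5), (18,G2,6), (19,G1,7), (20,G1,8), (22,G3,9), (23,G1,10), (24,G2,11), (25,G3,12)
Step 2: Sum ranks within each group.
R_1 = 28 (n_1 = 4)
R_2 = 21 (n_2 = 3)
R_3 = 29 (n_3 = 5)
Step 3: H = 12/(N(N+1)) * sum(R_i^2/n_i) - 3(N+1)
     = 12/(12*13) * (28^2/4 + 21^2/3 + 29^2/5) - 3*13
     = 0.076923 * 511.2 - 39
     = 0.323077.
Step 4: No ties, so H is used without correction.
Step 5: Under H0, H ~ chi^2(2); p-value = 0.850834.
Step 6: alpha = 0.05. fail to reject H0.

H = 0.3231, df = 2, p = 0.850834, fail to reject H0.


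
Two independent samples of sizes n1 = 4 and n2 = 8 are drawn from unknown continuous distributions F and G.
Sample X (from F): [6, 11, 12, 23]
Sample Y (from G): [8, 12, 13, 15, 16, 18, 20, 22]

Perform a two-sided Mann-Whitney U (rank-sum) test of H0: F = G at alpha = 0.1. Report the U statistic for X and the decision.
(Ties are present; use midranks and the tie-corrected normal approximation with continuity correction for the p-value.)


Step 1: Combine and sort all 12 observations; assign midranks.
sorted (value, group): (6,X), (8,Y), (11,X), (12,X), (12,Y), (13,Y), (15,Y), (16,Y), (18,Y), (20,Y), (22,Y), (23,X)
ranks: 6->1, 8->2, 11->3, 12->4.5, 12->4.5, 13->6, 15->7, 16->8, 18->9, 20->10, 22->11, 23->12
Step 2: Rank sum for X: R1 = 1 + 3 + 4.5 + 12 = 20.5.
Step 3: U_X = R1 - n1(n1+1)/2 = 20.5 - 4*5/2 = 20.5 - 10 = 10.5.
       U_Y = n1*n2 - U_X = 32 - 10.5 = 21.5.
Step 4: Ties are present, so use the tie-corrected normal approximation (with continuity correction) for the p-value.
Step 5: p-value = 0.394938; compare to alpha = 0.1. fail to reject H0.

U_X = 10.5, p = 0.394938, fail to reject H0 at alpha = 0.1.


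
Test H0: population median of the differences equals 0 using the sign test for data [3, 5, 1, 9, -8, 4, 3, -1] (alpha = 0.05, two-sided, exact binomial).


Step 1: Discard zero differences. Original n = 8; n_eff = number of nonzero differences = 8.
Nonzero differences (with sign): +3, +5, +1, +9, -8, +4, +3, -1
Step 2: Count signs: positive = 6, negative = 2.
Step 3: Under H0: P(positive) = 0.5, so the number of positives S ~ Bin(8, 0.5).
Step 4: Two-sided exact p-value = sum of Bin(8,0.5) probabilities at or below the observed probability = 0.289062.
Step 5: alpha = 0.05. fail to reject H0.

n_eff = 8, pos = 6, neg = 2, p = 0.289062, fail to reject H0.


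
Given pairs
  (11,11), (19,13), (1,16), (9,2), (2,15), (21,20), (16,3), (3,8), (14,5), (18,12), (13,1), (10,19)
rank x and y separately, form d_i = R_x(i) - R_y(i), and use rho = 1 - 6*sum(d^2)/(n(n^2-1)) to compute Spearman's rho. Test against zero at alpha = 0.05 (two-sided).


Step 1: Rank x and y separately (midranks; no ties here).
rank(x): 11->6, 19->11, 1->1, 9->4, 2->2, 21->12, 16->9, 3->3, 14->8, 18->10, 13->7, 10->5
rank(y): 11->6, 13->8, 16->10, 2->2, 15->9, 20->12, 3->3, 8->5, 5->4, 12->7, 1->1, 19->11
Step 2: d_i = R_x(i) - R_y(i); compute d_i^2.
  (6-6)^2=0, (11-8)^2=9, (1-10)^2=81, (4-2)^2=4, (2-9)^2=49, (12-12)^2=0, (9-3)^2=36, (3-5)^2=4, (8-4)^2=16, (10-7)^2=9, (7-1)^2=36, (5-11)^2=36
sum(d^2) = 280.
Step 3: rho = 1 - 6*280 / (12*(12^2 - 1)) = 1 - 1680/1716 = 0.020979.
Step 4: Under H0, t = rho * sqrt((n-2)/(1-rho^2)) = 0.0664 ~ t(10).
Step 5: Two-sided p-value from the t-distribution with 10 df = 0.948402.
Step 6: alpha = 0.05. fail to reject H0.

rho = 0.0210, p = 0.948402, fail to reject H0 at alpha = 0.05.


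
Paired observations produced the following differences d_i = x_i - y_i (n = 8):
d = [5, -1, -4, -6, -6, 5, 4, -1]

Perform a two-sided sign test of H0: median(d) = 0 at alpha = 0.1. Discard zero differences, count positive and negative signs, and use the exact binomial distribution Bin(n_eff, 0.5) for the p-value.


Step 1: Discard zero differences. Original n = 8; n_eff = number of nonzero differences = 8.
Nonzero differences (with sign): +5, -1, -4, -6, -6, +5, +4, -1
Step 2: Count signs: positive = 3, negative = 5.
Step 3: Under H0: P(positive) = 0.5, so the number of positives S ~ Bin(8, 0.5).
Step 4: Two-sided exact p-value = sum of Bin(8,0.5) probabilities at or below the observed probability = 0.726562.
Step 5: alpha = 0.1. fail to reject H0.

n_eff = 8, pos = 3, neg = 5, p = 0.726562, fail to reject H0.


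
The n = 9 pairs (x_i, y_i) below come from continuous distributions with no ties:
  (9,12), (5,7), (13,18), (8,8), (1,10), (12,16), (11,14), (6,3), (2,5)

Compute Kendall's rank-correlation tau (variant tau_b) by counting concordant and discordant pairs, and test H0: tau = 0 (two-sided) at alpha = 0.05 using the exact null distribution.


Step 1: Enumerate the 36 unordered pairs (i,j) with i<j and classify each by sign(x_j-x_i) * sign(y_j-y_i).
  (1,2):dx=-4,dy=-5->C; (1,3):dx=+4,dy=+6->C; (1,4):dx=-1,dy=-4->C; (1,5):dx=-8,dy=-2->C
  (1,6):dx=+3,dy=+4->C; (1,7):dx=+2,dy=+2->C; (1,8):dx=-3,dy=-9->C; (1,9):dx=-7,dy=-7->C
  (2,3):dx=+8,dy=+11->C; (2,4):dx=+3,dy=+1->C; (2,5):dx=-4,dy=+3->D; (2,6):dx=+7,dy=+9->C
  (2,7):dx=+6,dy=+7->C; (2,8):dx=+1,dy=-4->D; (2,9):dx=-3,dy=-2->C; (3,4):dx=-5,dy=-10->C
  (3,5):dx=-12,dy=-8->C; (3,6):dx=-1,dy=-2->C; (3,7):dx=-2,dy=-4->C; (3,8):dx=-7,dy=-15->C
  (3,9):dx=-11,dy=-13->C; (4,5):dx=-7,dy=+2->D; (4,6):dx=+4,dy=+8->C; (4,7):dx=+3,dy=+6->C
  (4,8):dx=-2,dy=-5->C; (4,9):dx=-6,dy=-3->C; (5,6):dx=+11,dy=+6->C; (5,7):dx=+10,dy=+4->C
  (5,8):dx=+5,dy=-7->D; (5,9):dx=+1,dy=-5->D; (6,7):dx=-1,dy=-2->C; (6,8):dx=-6,dy=-13->C
  (6,9):dx=-10,dy=-11->C; (7,8):dx=-5,dy=-11->C; (7,9):dx=-9,dy=-9->C; (8,9):dx=-4,dy=+2->D
Step 2: C = 30, D = 6, total pairs = 36.
Step 3: tau = (C - D)/(n(n-1)/2) = (30 - 6)/36 = 0.666667.
Step 4: Exact two-sided p-value (enumerate n! = 362880 permutations of y under H0): p = 0.012665.
Step 5: alpha = 0.05. reject H0.

tau_b = 0.6667 (C=30, D=6), p = 0.012665, reject H0.


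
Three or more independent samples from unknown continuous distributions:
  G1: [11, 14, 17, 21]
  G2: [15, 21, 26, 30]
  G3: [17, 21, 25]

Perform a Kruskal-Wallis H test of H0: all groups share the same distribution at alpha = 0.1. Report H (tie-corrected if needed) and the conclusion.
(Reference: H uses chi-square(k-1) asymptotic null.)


Step 1: Combine all N = 11 observations and assign midranks.
sorted (value, group, rank): (11,G1,1), (14,G1,2), (15,G2,3), (17,G1,4.5), (17,G3,4.5), (21,G1,7), (21,G2,7), (21,G3,7), (25,G3,9), (26,G2,10), (30,G2,11)
Step 2: Sum ranks within each group.
R_1 = 14.5 (n_1 = 4)
R_2 = 31 (n_2 = 4)
R_3 = 20.5 (n_3 = 3)
Step 3: H = 12/(N(N+1)) * sum(R_i^2/n_i) - 3(N+1)
     = 12/(11*12) * (14.5^2/4 + 31^2/4 + 20.5^2/3) - 3*12
     = 0.090909 * 432.896 - 36
     = 3.354167.
Step 4: Ties present; correction factor C = 1 - 30/(11^3 - 11) = 0.977273. Corrected H = 3.354167 / 0.977273 = 3.432171.
Step 5: Under H0, H ~ chi^2(2); p-value = 0.179769.
Step 6: alpha = 0.1. fail to reject H0.

H = 3.4322, df = 2, p = 0.179769, fail to reject H0.


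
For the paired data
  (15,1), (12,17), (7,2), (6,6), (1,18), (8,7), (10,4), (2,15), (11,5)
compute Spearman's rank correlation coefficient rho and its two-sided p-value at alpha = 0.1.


Step 1: Rank x and y separately (midranks; no ties here).
rank(x): 15->9, 12->8, 7->4, 6->3, 1->1, 8->5, 10->6, 2->2, 11->7
rank(y): 1->1, 17->8, 2->2, 6->5, 18->9, 7->6, 4->3, 15->7, 5->4
Step 2: d_i = R_x(i) - R_y(i); compute d_i^2.
  (9-1)^2=64, (8-8)^2=0, (4-2)^2=4, (3-5)^2=4, (1-9)^2=64, (5-6)^2=1, (6-3)^2=9, (2-7)^2=25, (7-4)^2=9
sum(d^2) = 180.
Step 3: rho = 1 - 6*180 / (9*(9^2 - 1)) = 1 - 1080/720 = -0.500000.
Step 4: Under H0, t = rho * sqrt((n-2)/(1-rho^2)) = -1.5275 ~ t(7).
Step 5: Two-sided p-value from the t-distribution with 7 df = 0.170471.
Step 6: alpha = 0.1. fail to reject H0.

rho = -0.5000, p = 0.170471, fail to reject H0 at alpha = 0.1.


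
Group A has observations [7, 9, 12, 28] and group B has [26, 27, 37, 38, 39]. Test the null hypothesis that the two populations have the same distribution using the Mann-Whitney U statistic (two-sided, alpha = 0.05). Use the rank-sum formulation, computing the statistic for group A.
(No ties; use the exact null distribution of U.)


Step 1: Combine and sort all 9 observations; assign midranks.
sorted (value, group): (7,X), (9,X), (12,X), (26,Y), (27,Y), (28,X), (37,Y), (38,Y), (39,Y)
ranks: 7->1, 9->2, 12->3, 26->4, 27->5, 28->6, 37->7, 38->8, 39->9
Step 2: Rank sum for X: R1 = 1 + 2 + 3 + 6 = 12.
Step 3: U_X = R1 - n1(n1+1)/2 = 12 - 4*5/2 = 12 - 10 = 2.
       U_Y = n1*n2 - U_X = 20 - 2 = 18.
Step 4: No ties, so the exact null distribution of U (based on enumerating the C(9,4) = 126 equally likely rank assignments) gives the two-sided p-value.
Step 5: p-value = 0.063492; compare to alpha = 0.05. fail to reject H0.

U_X = 2, p = 0.063492, fail to reject H0 at alpha = 0.05.


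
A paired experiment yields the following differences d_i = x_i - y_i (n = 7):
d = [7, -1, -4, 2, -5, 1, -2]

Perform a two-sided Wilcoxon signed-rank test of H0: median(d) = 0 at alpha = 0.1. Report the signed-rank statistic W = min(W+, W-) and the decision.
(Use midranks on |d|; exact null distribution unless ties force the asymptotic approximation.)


Step 1: Drop any zero differences (none here) and take |d_i|.
|d| = [7, 1, 4, 2, 5, 1, 2]
Step 2: Midrank |d_i| (ties get averaged ranks).
ranks: |7|->7, |1|->1.5, |4|->5, |2|->3.5, |5|->6, |1|->1.5, |2|->3.5
Step 3: Attach original signs; sum ranks with positive sign and with negative sign.
W+ = 7 + 3.5 + 1.5 = 12
W- = 1.5 + 5 + 6 + 3.5 = 16
(Check: W+ + W- = 28 should equal n(n+1)/2 = 28.)
Step 4: Test statistic W = min(W+, W-) = 12.
Step 5: Ties in |d|, so use the tie-corrected normal approximation.
        E[W] = n(n+1)/4 = 7*8/4 = 14.
        Tie groups: |d|=1 (t=2), |d|=2 (t=2); sum(t^3 - t) = 12.
        Var[W] = n(n+1)(2n+1)/24 - sum(t^3-t)/48 = 840/24 - 12/48 = 34.75.
        z = (W - E[W]) / sqrt(Var[W]) = (12 - 14) / 5.8949 = -0.3393.
        Two-sided p = 2*Phi(z) = 0.734402.
Step 6: alpha = 0.1. fail to reject H0.

W+ = 12, W- = 16, W = min = 12, p = 0.734402, fail to reject H0.


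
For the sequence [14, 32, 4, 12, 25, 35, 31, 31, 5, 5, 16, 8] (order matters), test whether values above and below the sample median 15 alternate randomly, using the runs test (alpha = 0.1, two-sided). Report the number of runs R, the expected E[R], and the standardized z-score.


Step 1: Compute median = 15; label A = above, B = below.
Labels in order: BABBAAAABBAB  (n_A = 6, n_B = 6)
Step 2: Count runs R = 7.
Step 3: Under H0 (random ordering), E[R] = 2*n_A*n_B/(n_A+n_B) + 1 = 2*6*6/12 + 1 = 7.0000.
        Var[R] = 2*n_A*n_B*(2*n_A*n_B - n_A - n_B) / ((n_A+n_B)^2 * (n_A+n_B-1)) = 4320/1584 = 2.7273.
        SD[R] = 1.6514.
Step 4: R = E[R], so z = 0 with no continuity correction.
Step 5: Two-sided p-value via normal approximation = 2*(1 - Phi(|z|)) = 1.000000.
Step 6: alpha = 0.1. fail to reject H0.

R = 7, z = 0.0000, p = 1.000000, fail to reject H0.


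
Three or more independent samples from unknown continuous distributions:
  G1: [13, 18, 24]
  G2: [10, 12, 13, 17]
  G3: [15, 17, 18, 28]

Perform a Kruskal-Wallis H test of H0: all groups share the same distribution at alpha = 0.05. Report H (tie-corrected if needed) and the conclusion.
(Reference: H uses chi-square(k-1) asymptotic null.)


Step 1: Combine all N = 11 observations and assign midranks.
sorted (value, group, rank): (10,G2,1), (12,G2,2), (13,G1,3.5), (13,G2,3.5), (15,G3,5), (17,G2,6.5), (17,G3,6.5), (18,G1,8.5), (18,G3,8.5), (24,G1,10), (28,G3,11)
Step 2: Sum ranks within each group.
R_1 = 22 (n_1 = 3)
R_2 = 13 (n_2 = 4)
R_3 = 31 (n_3 = 4)
Step 3: H = 12/(N(N+1)) * sum(R_i^2/n_i) - 3(N+1)
     = 12/(11*12) * (22^2/3 + 13^2/4 + 31^2/4) - 3*12
     = 0.090909 * 443.833 - 36
     = 4.348485.
Step 4: Ties present; correction factor C = 1 - 18/(11^3 - 11) = 0.986364. Corrected H = 4.348485 / 0.986364 = 4.408602.
Step 5: Under H0, H ~ chi^2(2); p-value = 0.110328.
Step 6: alpha = 0.05. fail to reject H0.

H = 4.4086, df = 2, p = 0.110328, fail to reject H0.


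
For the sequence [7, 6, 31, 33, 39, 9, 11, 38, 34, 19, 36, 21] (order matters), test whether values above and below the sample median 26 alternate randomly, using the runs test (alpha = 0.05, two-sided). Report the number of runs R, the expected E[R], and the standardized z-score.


Step 1: Compute median = 26; label A = above, B = below.
Labels in order: BBAAABBAABAB  (n_A = 6, n_B = 6)
Step 2: Count runs R = 7.
Step 3: Under H0 (random ordering), E[R] = 2*n_A*n_B/(n_A+n_B) + 1 = 2*6*6/12 + 1 = 7.0000.
        Var[R] = 2*n_A*n_B*(2*n_A*n_B - n_A - n_B) / ((n_A+n_B)^2 * (n_A+n_B-1)) = 4320/1584 = 2.7273.
        SD[R] = 1.6514.
Step 4: R = E[R], so z = 0 with no continuity correction.
Step 5: Two-sided p-value via normal approximation = 2*(1 - Phi(|z|)) = 1.000000.
Step 6: alpha = 0.05. fail to reject H0.

R = 7, z = 0.0000, p = 1.000000, fail to reject H0.


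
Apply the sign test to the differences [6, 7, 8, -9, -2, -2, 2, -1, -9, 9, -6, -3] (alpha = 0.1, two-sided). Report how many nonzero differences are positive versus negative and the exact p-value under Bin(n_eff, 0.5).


Step 1: Discard zero differences. Original n = 12; n_eff = number of nonzero differences = 12.
Nonzero differences (with sign): +6, +7, +8, -9, -2, -2, +2, -1, -9, +9, -6, -3
Step 2: Count signs: positive = 5, negative = 7.
Step 3: Under H0: P(positive) = 0.5, so the number of positives S ~ Bin(12, 0.5).
Step 4: Two-sided exact p-value = sum of Bin(12,0.5) probabilities at or below the observed probability = 0.774414.
Step 5: alpha = 0.1. fail to reject H0.

n_eff = 12, pos = 5, neg = 7, p = 0.774414, fail to reject H0.


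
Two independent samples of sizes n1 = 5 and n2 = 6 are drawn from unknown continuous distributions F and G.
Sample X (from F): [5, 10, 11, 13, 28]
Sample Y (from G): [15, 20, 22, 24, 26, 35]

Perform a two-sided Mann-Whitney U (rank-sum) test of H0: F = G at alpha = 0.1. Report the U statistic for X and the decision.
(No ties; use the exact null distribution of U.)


Step 1: Combine and sort all 11 observations; assign midranks.
sorted (value, group): (5,X), (10,X), (11,X), (13,X), (15,Y), (20,Y), (22,Y), (24,Y), (26,Y), (28,X), (35,Y)
ranks: 5->1, 10->2, 11->3, 13->4, 15->5, 20->6, 22->7, 24->8, 26->9, 28->10, 35->11
Step 2: Rank sum for X: R1 = 1 + 2 + 3 + 4 + 10 = 20.
Step 3: U_X = R1 - n1(n1+1)/2 = 20 - 5*6/2 = 20 - 15 = 5.
       U_Y = n1*n2 - U_X = 30 - 5 = 25.
Step 4: No ties, so the exact null distribution of U (based on enumerating the C(11,5) = 462 equally likely rank assignments) gives the two-sided p-value.
Step 5: p-value = 0.082251; compare to alpha = 0.1. reject H0.

U_X = 5, p = 0.082251, reject H0 at alpha = 0.1.


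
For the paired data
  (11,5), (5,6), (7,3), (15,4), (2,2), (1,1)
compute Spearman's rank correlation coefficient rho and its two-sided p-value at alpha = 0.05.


Step 1: Rank x and y separately (midranks; no ties here).
rank(x): 11->5, 5->3, 7->4, 15->6, 2->2, 1->1
rank(y): 5->5, 6->6, 3->3, 4->4, 2->2, 1->1
Step 2: d_i = R_x(i) - R_y(i); compute d_i^2.
  (5-5)^2=0, (3-6)^2=9, (4-3)^2=1, (6-4)^2=4, (2-2)^2=0, (1-1)^2=0
sum(d^2) = 14.
Step 3: rho = 1 - 6*14 / (6*(6^2 - 1)) = 1 - 84/210 = 0.600000.
Step 4: Under H0, t = rho * sqrt((n-2)/(1-rho^2)) = 1.5000 ~ t(4).
Step 5: Two-sided p-value from the t-distribution with 4 df = 0.208000.
Step 6: alpha = 0.05. fail to reject H0.

rho = 0.6000, p = 0.208000, fail to reject H0 at alpha = 0.05.


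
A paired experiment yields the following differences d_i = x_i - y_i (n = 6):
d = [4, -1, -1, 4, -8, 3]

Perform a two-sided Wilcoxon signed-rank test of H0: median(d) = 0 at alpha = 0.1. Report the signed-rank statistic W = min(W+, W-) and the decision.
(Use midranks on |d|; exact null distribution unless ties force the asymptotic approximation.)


Step 1: Drop any zero differences (none here) and take |d_i|.
|d| = [4, 1, 1, 4, 8, 3]
Step 2: Midrank |d_i| (ties get averaged ranks).
ranks: |4|->4.5, |1|->1.5, |1|->1.5, |4|->4.5, |8|->6, |3|->3
Step 3: Attach original signs; sum ranks with positive sign and with negative sign.
W+ = 4.5 + 4.5 + 3 = 12
W- = 1.5 + 1.5 + 6 = 9
(Check: W+ + W- = 21 should equal n(n+1)/2 = 21.)
Step 4: Test statistic W = min(W+, W-) = 9.
Step 5: Ties in |d|, so use the tie-corrected normal approximation.
        E[W] = n(n+1)/4 = 6*7/4 = 10.5.
        Tie groups: |d|=1 (t=2), |d|=4 (t=2); sum(t^3 - t) = 12.
        Var[W] = n(n+1)(2n+1)/24 - sum(t^3-t)/48 = 546/24 - 12/48 = 22.5.
        z = (W - E[W]) / sqrt(Var[W]) = (9 - 10.5) / 4.7434 = -0.3162.
        Two-sided p = 2*Phi(z) = 0.751830.
Step 6: alpha = 0.1. fail to reject H0.

W+ = 12, W- = 9, W = min = 9, p = 0.751830, fail to reject H0.


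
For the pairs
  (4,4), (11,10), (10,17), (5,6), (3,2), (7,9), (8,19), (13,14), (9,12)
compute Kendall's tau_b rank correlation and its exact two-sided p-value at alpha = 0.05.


Step 1: Enumerate the 36 unordered pairs (i,j) with i<j and classify each by sign(x_j-x_i) * sign(y_j-y_i).
  (1,2):dx=+7,dy=+6->C; (1,3):dx=+6,dy=+13->C; (1,4):dx=+1,dy=+2->C; (1,5):dx=-1,dy=-2->C
  (1,6):dx=+3,dy=+5->C; (1,7):dx=+4,dy=+15->C; (1,8):dx=+9,dy=+10->C; (1,9):dx=+5,dy=+8->C
  (2,3):dx=-1,dy=+7->D; (2,4):dx=-6,dy=-4->C; (2,5):dx=-8,dy=-8->C; (2,6):dx=-4,dy=-1->C
  (2,7):dx=-3,dy=+9->D; (2,8):dx=+2,dy=+4->C; (2,9):dx=-2,dy=+2->D; (3,4):dx=-5,dy=-11->C
  (3,5):dx=-7,dy=-15->C; (3,6):dx=-3,dy=-8->C; (3,7):dx=-2,dy=+2->D; (3,8):dx=+3,dy=-3->D
  (3,9):dx=-1,dy=-5->C; (4,5):dx=-2,dy=-4->C; (4,6):dx=+2,dy=+3->C; (4,7):dx=+3,dy=+13->C
  (4,8):dx=+8,dy=+8->C; (4,9):dx=+4,dy=+6->C; (5,6):dx=+4,dy=+7->C; (5,7):dx=+5,dy=+17->C
  (5,8):dx=+10,dy=+12->C; (5,9):dx=+6,dy=+10->C; (6,7):dx=+1,dy=+10->C; (6,8):dx=+6,dy=+5->C
  (6,9):dx=+2,dy=+3->C; (7,8):dx=+5,dy=-5->D; (7,9):dx=+1,dy=-7->D; (8,9):dx=-4,dy=-2->C
Step 2: C = 29, D = 7, total pairs = 36.
Step 3: tau = (C - D)/(n(n-1)/2) = (29 - 7)/36 = 0.611111.
Step 4: Exact two-sided p-value (enumerate n! = 362880 permutations of y under H0): p = 0.024741.
Step 5: alpha = 0.05. reject H0.

tau_b = 0.6111 (C=29, D=7), p = 0.024741, reject H0.
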